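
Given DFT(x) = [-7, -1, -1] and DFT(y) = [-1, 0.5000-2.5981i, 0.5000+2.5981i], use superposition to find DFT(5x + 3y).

By linearity: DFT(5x + 3y) = 5·DFT(x) + 3·DFT(y)
= 5·[-7, -1, -1] + 3·[-1, 0.5000-2.5981i, 0.5000+2.5981i]

Computing element-wise:
Z[0] = 5·(-7) + 3·(-1) = -38
Z[1] = 5·(-1) + 3·(0.5000-2.5981i) = -3.5000-7.7943i
Z[2] = 5·(-1) + 3·(0.5000+2.5981i) = -3.5000+7.7943i

DFT(5x + 3y) = 5·X + 3·Y = [-38, -3.5000-7.7943i, -3.5000+7.7943i]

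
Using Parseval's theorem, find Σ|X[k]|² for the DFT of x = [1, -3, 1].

Parseval: Σ|x[n]|² = (1/N)Σ|X[k]|², so Σ|X[k]|² = N·Σ|x[n]|² = 3·11.0000

Σ|X[k]|² = N·Σ|x[n]|² = 3·11.0000 = 33.0000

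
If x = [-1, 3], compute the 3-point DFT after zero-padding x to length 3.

Original 2-point DFT: [2, -4]
Zero-padded 3-point DFT provides frequency interpolation.

DFT_3([x, 0, ...]) = [2, -2.5000-2.5981i, -2.5000+2.5981i]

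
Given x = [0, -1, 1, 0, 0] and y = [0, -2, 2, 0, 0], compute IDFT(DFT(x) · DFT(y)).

(x ⊛ y)[n] = Σ(m=0 to 4) x[m] · y[(n-m) mod 5]

Computing each output sample:
(x ⊛ y)[0] = 0
(x ⊛ y)[1] = 0
(x ⊛ y)[2] = 2
(x ⊛ y)[3] = -4
(x ⊛ y)[4] = 2

x ⊛ y = [0, 0, 2, -4, 2]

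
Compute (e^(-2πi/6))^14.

Since ω_6^6 = 1, powers reduce modulo 6.
14 mod 6 = 2
So ω_6^14 = ω_6^2 = e^(-2πi·2/6)

ω_6^14 = ω_6^2 = -0.5000-0.8660i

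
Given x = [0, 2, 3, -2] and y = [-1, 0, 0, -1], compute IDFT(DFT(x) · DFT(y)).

(x ⊛ y)[n] = Σ(m=0 to 3) x[m] · y[(n-m) mod 4]

Computing each output sample:
(x ⊛ y)[0] = -2
(x ⊛ y)[1] = -5
(x ⊛ y)[2] = -1
(x ⊛ y)[3] = 2

x ⊛ y = [-2, -5, -1, 2]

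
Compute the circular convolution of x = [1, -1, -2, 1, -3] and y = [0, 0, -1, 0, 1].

(x ⊛ y)[n] = Σ(m=0 to 4) x[m] · y[(n-m) mod 5]

Computing each output sample:
(x ⊛ y)[0] = -2
(x ⊛ y)[1] = 1
(x ⊛ y)[2] = 0
(x ⊛ y)[3] = -2
(x ⊛ y)[4] = 3

x ⊛ y = [-2, 1, 0, -2, 3]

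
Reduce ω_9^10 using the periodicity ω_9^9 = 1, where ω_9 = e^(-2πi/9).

Since ω_9^9 = 1, powers reduce modulo 9.
10 mod 9 = 1
So ω_9^10 = ω_9^1 = e^(-2πi·1/9)

ω_9^10 = ω_9^1 = 0.7660-0.6428i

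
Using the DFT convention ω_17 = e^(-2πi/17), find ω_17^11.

ω_17^11 = e^(-2πi·11/17)
= cos(-2π·11/17) + i·sin(-2π·11/17)
= cos(-22π/17) + i·sin(-22π/17)

ω_17^11 = cos(-22π/17) + i·sin(-22π/17) = -0.6026+0.7980i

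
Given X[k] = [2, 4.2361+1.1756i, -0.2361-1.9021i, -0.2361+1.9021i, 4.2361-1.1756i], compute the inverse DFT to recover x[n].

x[n] = (1/5) Σ(k=0 to 4) X[k] · e^(2πikn/5)

Computing each x[n]:
x[0] = 2
x[1] = 1
x[2] = -2
x[3] = 0
x[4] = 1

x = [2, 1, -2, 0, 1]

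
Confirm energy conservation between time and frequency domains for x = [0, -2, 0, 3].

Time domain:
Σ|x[n]|² = |0|² + |-2|² + |0|² + |3|² = 13.0000

Frequency domain:
(1/4)Σ|X[k]|² = (1/4)(|1|² + |5i|² + |-1|² + |-5i|²) = (1/4)·52.0000 = 13.0000

Both sides agree, confirming Parseval's theorem.

Σ|x[n]|² = (1/N)Σ|X[k]|² = 13.0000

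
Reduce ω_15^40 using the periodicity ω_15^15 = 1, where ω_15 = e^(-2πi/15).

Since ω_15^15 = 1, powers reduce modulo 15.
40 mod 15 = 10
So ω_15^40 = ω_15^10 = e^(-2πi·10/15)

ω_15^40 = ω_15^10 = -0.5000+0.8660i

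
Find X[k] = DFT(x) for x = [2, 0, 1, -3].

X[k] = Σ(n=0 to 3) x[n] · ω_4^(nk)
where ω_4 = e^(-2πi/4)

Computing each X[k]:
X[0] = 0
X[1] = 1-3i
X[2] = 6
X[3] = 1+3i

X = [0, 1-3i, 6, 1+3i]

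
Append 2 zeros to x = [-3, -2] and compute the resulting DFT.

Original 2-point DFT: [-5, -1]
Zero-padded 4-point DFT provides frequency interpolation.

DFT_4([x, 0, ...]) = [-5, -3+2i, -1, -3-2i]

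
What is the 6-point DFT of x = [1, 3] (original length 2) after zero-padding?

Original 2-point DFT: [4, -2]
Zero-padded 6-point DFT provides frequency interpolation.

DFT_6([x, 0, ...]) = [4, 2.5000-2.5981i, -0.5000-2.5981i, -2, -0.5000+2.5981i, 2.5000+2.5981i]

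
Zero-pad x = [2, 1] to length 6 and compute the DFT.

Original 2-point DFT: [3, 1]
Zero-padded 6-point DFT provides frequency interpolation.

DFT_6([x, 0, ...]) = [3, 2.5000-0.8660i, 1.5000-0.8660i, 1, 1.5000+0.8660i, 2.5000+0.8660i]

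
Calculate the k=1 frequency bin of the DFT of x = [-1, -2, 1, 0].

X[1] = Σ(n=0 to 3) x[n] · ω_4^(1n) where ω_4 = e^(-2πi/4)
= (-1)·ω_4^0 + (-2)·ω_4^1 + (1)·ω_4^2 + (0)·ω_4^3

X[1] = -2+2i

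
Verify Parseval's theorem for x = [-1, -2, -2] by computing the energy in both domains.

Time domain:
Σ|x[n]|² = |-1|² + |-2|² + |-2|² = 9.0000

Frequency domain:
(1/3)Σ|X[k]|² = (1/3)(|-5|² + |1|² + |1|²) = (1/3)·27.0000 = 9.0000

Both sides agree, confirming Parseval's theorem.

Σ|x[n]|² = (1/N)Σ|X[k]|² = 9.0000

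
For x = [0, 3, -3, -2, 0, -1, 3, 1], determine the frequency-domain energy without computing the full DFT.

Parseval: Σ|x[n]|² = (1/N)Σ|X[k]|², so Σ|X[k]|² = N·Σ|x[n]|² = 8·33.0000

Σ|X[k]|² = N·Σ|x[n]|² = 8·33.0000 = 264.0000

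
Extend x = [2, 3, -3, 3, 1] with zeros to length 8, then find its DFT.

Original 5-point DFT: [6, 3.2361+1.6246i, -1.2361-6.8819i, -1.2361+6.8819i, 3.2361-1.6246i]
Zero-padded 8-point DFT provides frequency interpolation.

DFT_8([x, 0, ...]) = [6, 1.0000-1.2426i, 6, 1.0000-7.2426i, -6, 1.0000+7.2426i, 6, 1.0000+1.2426i]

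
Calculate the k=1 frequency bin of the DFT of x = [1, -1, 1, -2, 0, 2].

X[1] = Σ(n=0 to 5) x[n] · ω_6^(1n) where ω_6 = e^(-2πi/6)
= (1)·ω_6^0 + (-1)·ω_6^1 + (1)·ω_6^2 + (-2)·ω_6^3 + (0)·ω_6^4 + (2)·ω_6^5

X[1] = 3.0000+1.7321i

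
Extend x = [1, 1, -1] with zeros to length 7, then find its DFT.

Original 3-point DFT: [1, 1.0000-1.7321i, 1.0000+1.7321i]
Zero-padded 7-point DFT provides frequency interpolation.

DFT_7([x, 0, ...]) = [1, 1.8460+0.1931i, 1.6784-1.4088i, -0.5245-1.2157i, -0.5245+1.2157i, 1.6784+1.4088i, 1.8460-0.1931i]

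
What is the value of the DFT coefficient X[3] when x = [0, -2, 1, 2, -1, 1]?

X[3] = Σ(n=0 to 5) x[n] · ω_6^(3n) where ω_6 = e^(-2πi/6)
= (0)·ω_6^0 + (-2)·ω_6^3 + (1)·ω_6^6 + (2)·ω_6^9 + (-1)·ω_6^12 + (1)·ω_6^15

X[3] = -1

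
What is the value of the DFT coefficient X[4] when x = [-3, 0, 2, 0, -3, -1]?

X[4] = Σ(n=0 to 5) x[n] · ω_6^(4n) where ω_6 = e^(-2πi/6)
= (-3)·ω_6^0 + (0)·ω_6^4 + (2)·ω_6^8 + (0)·ω_6^12 + (-3)·ω_6^16 + (-1)·ω_6^20

X[4] = -2.0000-3.4641i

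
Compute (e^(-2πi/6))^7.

Since ω_6^6 = 1, powers reduce modulo 6.
7 mod 6 = 1
So ω_6^7 = ω_6^1 = e^(-2πi·1/6)

ω_6^7 = ω_6^1 = 0.5000-0.8660i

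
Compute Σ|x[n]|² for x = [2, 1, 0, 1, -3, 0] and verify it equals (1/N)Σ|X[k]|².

Time domain:
Σ|x[n]|² = |2|² + |1|² + |0|² + |1|² + |-3|² + |0|² = 15.0000

Frequency domain:
(1/6)Σ|X[k]|² = (1/6)(|1|² + |3.0000-3.4641i|² + |4.0000+1.7321i|² + |-3|² + |4.0000-1.7321i|² + |3.0000+3.4641i|²) = (1/6)·90.0000 = 15.0000

Both sides agree, confirming Parseval's theorem.

Σ|x[n]|² = (1/N)Σ|X[k]|² = 15.0000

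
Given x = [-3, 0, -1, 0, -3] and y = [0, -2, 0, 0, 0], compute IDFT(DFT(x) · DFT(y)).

(x ⊛ y)[n] = Σ(m=0 to 4) x[m] · y[(n-m) mod 5]

Computing each output sample:
(x ⊛ y)[0] = 6
(x ⊛ y)[1] = 6
(x ⊛ y)[2] = 0
(x ⊛ y)[3] = 2
(x ⊛ y)[4] = 0

x ⊛ y = [6, 6, 0, 2, 0]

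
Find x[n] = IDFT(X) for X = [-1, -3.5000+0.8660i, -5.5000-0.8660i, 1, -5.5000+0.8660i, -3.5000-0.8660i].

x[n] = (1/6) Σ(k=0 to 5) X[k] · e^(2πikn/6)

Computing each x[n]:
x[0] = -3
x[1] = 0
x[2] = 1
x[3] = -1
x[4] = 2
x[5] = 0

x = [-3, 0, 1, -1, 2, 0]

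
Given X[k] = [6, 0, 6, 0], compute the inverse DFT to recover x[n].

x[n] = (1/4) Σ(k=0 to 3) X[k] · e^(2πikn/4)

Computing each x[n]:
x[0] = 3
x[1] = 0
x[2] = 3
x[3] = 0

x = [3, 0, 3, 0]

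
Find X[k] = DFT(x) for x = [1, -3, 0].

X[k] = Σ(n=0 to 2) x[n] · ω_3^(nk)
where ω_3 = e^(-2πi/3)

Computing each X[k]:
X[0] = -2
X[1] = 2.5000+2.5981i
X[2] = 2.5000-2.5981i

X = [-2, 2.5000+2.5981i, 2.5000-2.5981i]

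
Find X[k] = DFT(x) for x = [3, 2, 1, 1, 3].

X[k] = Σ(n=0 to 4) x[n] · ω_5^(nk)
where ω_5 = e^(-2πi/5)

Computing each X[k]:
X[0] = 10
X[1] = 2.9271+0.9511i
X[2] = -0.4271+0.5878i
X[3] = -0.4271-0.5878i
X[4] = 2.9271-0.9511i

X = [10, 2.9271+0.9511i, -0.4271+0.5878i, -0.4271-0.5878i, 2.9271-0.9511i]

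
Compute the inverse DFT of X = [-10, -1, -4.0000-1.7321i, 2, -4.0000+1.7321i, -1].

x[n] = (1/6) Σ(k=0 to 5) X[k] · e^(2πikn/6)

Computing each x[n]:
x[0] = -3
x[1] = -1
x[2] = -1
x[3] = -3
x[4] = 0
x[5] = -2

x = [-3, -1, -1, -3, 0, -2]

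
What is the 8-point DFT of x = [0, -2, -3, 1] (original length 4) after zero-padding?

Original 4-point DFT: [-4, 3+3i, -2, 3-3i]
Zero-padded 8-point DFT provides frequency interpolation.

DFT_8([x, 0, ...]) = [-4, -2.1213+3.7071i, 3+3i, 2.1213-2.2929i, -2, 2.1213+2.2929i, 3-3i, -2.1213-3.7071i]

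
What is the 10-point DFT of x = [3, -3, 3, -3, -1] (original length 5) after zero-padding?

Original 5-point DFT: [-1, 1.7639-1.6246i, 6.2361+6.8819i, 6.2361-6.8819i, 1.7639+1.6246i]
Zero-padded 10-point DFT provides frequency interpolation.

DFT_10([x, 0, ...]) = [-1, 3.2361+2.3511i, 1.7639-1.6246i, -1.2361+3.8042i, 6.2361+6.8819i, 11, 6.2361-6.8819i, -1.2361-3.8042i, 1.7639+1.6246i, 3.2361-2.3511i]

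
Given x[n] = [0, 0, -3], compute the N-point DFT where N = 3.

X[k] = Σ(n=0 to 2) x[n] · ω_3^(nk)
where ω_3 = e^(-2πi/3)

Computing each X[k]:
X[0] = -3
X[1] = 1.5000-2.5981i
X[2] = 1.5000+2.5981i

X = [-3, 1.5000-2.5981i, 1.5000+2.5981i]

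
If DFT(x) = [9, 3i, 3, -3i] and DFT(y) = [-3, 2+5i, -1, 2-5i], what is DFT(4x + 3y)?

By linearity: DFT(4x + 3y) = 4·DFT(x) + 3·DFT(y)
= 4·[9, 3i, 3, -3i] + 3·[-3, 2+5i, -1, 2-5i]

Computing element-wise:
Z[0] = 4·(9) + 3·(-3) = 27
Z[1] = 4·(3i) + 3·(2+5i) = 6+27i
Z[2] = 4·(3) + 3·(-1) = 9
Z[3] = 4·(-3i) + 3·(2-5i) = 6-27i

DFT(4x + 3y) = 4·X + 3·Y = [27, 6+27i, 9, 6-27i]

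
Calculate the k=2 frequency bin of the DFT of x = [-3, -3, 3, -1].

X[2] = Σ(n=0 to 3) x[n] · ω_4^(2n) where ω_4 = e^(-2πi/4)
= (-3)·ω_4^0 + (-3)·ω_4^2 + (3)·ω_4^4 + (-1)·ω_4^6

X[2] = 4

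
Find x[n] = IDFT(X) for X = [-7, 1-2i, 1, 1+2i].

x[n] = (1/4) Σ(k=0 to 3) X[k] · e^(2πikn/4)

Computing each x[n]:
x[0] = -1
x[1] = -1
x[2] = -2
x[3] = -3

x = [-1, -1, -2, -3]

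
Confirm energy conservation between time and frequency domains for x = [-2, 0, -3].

Time domain:
Σ|x[n]|² = |-2|² + |0|² + |-3|² = 13.0000

Frequency domain:
(1/3)Σ|X[k]|² = (1/3)(|-5|² + |-0.5000-2.5981i|² + |-0.5000+2.5981i|²) = (1/3)·39.0000 = 13.0000

Both sides agree, confirming Parseval's theorem.

Σ|x[n]|² = (1/N)Σ|X[k]|² = 13.0000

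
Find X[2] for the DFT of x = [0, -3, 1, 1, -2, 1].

X[2] = Σ(n=0 to 5) x[n] · ω_6^(2n) where ω_6 = e^(-2πi/6)
= (0)·ω_6^0 + (-3)·ω_6^2 + (1)·ω_6^4 + (1)·ω_6^6 + (-2)·ω_6^8 + (1)·ω_6^10

X[2] = 2.5000+6.0622i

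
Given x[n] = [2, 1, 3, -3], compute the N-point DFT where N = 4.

X[k] = Σ(n=0 to 3) x[n] · ω_4^(nk)
where ω_4 = e^(-2πi/4)

Computing each X[k]:
X[0] = 3
X[1] = -1-4i
X[2] = 7
X[3] = -1+4i

X = [3, -1-4i, 7, -1+4i]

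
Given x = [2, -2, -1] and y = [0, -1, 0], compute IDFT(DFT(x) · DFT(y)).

(x ⊛ y)[n] = Σ(m=0 to 2) x[m] · y[(n-m) mod 3]

Computing each output sample:
(x ⊛ y)[0] = 1
(x ⊛ y)[1] = -2
(x ⊛ y)[2] = 2

x ⊛ y = [1, -2, 2]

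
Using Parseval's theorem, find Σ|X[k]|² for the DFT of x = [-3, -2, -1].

Parseval: Σ|x[n]|² = (1/N)Σ|X[k]|², so Σ|X[k]|² = N·Σ|x[n]|² = 3·14.0000

Σ|X[k]|² = N·Σ|x[n]|² = 3·14.0000 = 42.0000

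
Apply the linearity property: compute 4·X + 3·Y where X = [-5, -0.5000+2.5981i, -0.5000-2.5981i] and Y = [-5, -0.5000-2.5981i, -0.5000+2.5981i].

By linearity: DFT(4x + 3y) = 4·DFT(x) + 3·DFT(y)
= 4·[-5, -0.5000+2.5981i, -0.5000-2.5981i] + 3·[-5, -0.5000-2.5981i, -0.5000+2.5981i]

Computing element-wise:
Z[0] = 4·(-5) + 3·(-5) = -35
Z[1] = 4·(-0.5000+2.5981i) + 3·(-0.5000-2.5981i) = -3.5000+2.5981i
Z[2] = 4·(-0.5000-2.5981i) + 3·(-0.5000+2.5981i) = -3.5000-2.5981i

DFT(4x + 3y) = 4·X + 3·Y = [-35, -3.5000+2.5981i, -3.5000-2.5981i]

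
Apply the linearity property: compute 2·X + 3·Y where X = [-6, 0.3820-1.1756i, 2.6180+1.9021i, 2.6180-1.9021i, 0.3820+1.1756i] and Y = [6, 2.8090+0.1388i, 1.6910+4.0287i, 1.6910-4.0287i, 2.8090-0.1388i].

By linearity: DFT(2x + 3y) = 2·DFT(x) + 3·DFT(y)
= 2·[-6, 0.3820-1.1756i, 2.6180+1.9021i, 2.6180-1.9021i, 0.3820+1.1756i] + 3·[6, 2.8090+0.1388i, 1.6910+4.0287i, 1.6910-4.0287i, 2.8090-0.1388i]

Computing element-wise:
Z[0] = 2·(-6) + 3·(6) = 6
Z[1] = 2·(0.3820-1.1756i) + 3·(2.8090+0.1388i) = 9.1910-1.9348i
Z[2] = 2·(2.6180+1.9021i) + 3·(1.6910+4.0287i) = 10.3090+15.8903i
Z[3] = 2·(2.6180-1.9021i) + 3·(1.6910-4.0287i) = 10.3090-15.8903i
Z[4] = 2·(0.3820+1.1756i) + 3·(2.8090-0.1388i) = 9.1910+1.9348i

DFT(2x + 3y) = 2·X + 3·Y = [6, 9.1910-1.9348i, 10.3090+15.8903i, 10.3090-15.8903i, 9.1910+1.9348i]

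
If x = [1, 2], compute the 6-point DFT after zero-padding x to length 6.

Original 2-point DFT: [3, -1]
Zero-padded 6-point DFT provides frequency interpolation.

DFT_6([x, 0, ...]) = [3, 2.0000-1.7321i, -1.7321i, -1, 1.7321i, 2.0000+1.7321i]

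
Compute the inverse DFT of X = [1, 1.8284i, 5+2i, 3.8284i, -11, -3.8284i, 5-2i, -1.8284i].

x[n] = (1/8) Σ(k=0 to 7) X[k] · e^(2πikn/8)

Computing each x[n]:
x[0] = 0
x[1] = 0
x[2] = -2
x[3] = 1
x[4] = 0
x[5] = 2
x[6] = -3
x[7] = 3

x = [0, 0, -2, 1, 0, 2, -3, 3]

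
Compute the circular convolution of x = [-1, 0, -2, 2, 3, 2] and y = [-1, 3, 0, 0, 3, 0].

(x ⊛ y)[n] = Σ(m=0 to 5) x[m] · y[(n-m) mod 6]

Computing each output sample:
(x ⊛ y)[0] = 1
(x ⊛ y)[1] = 3
(x ⊛ y)[2] = 11
(x ⊛ y)[3] = -2
(x ⊛ y)[4] = 0
(x ⊛ y)[5] = 7

x ⊛ y = [1, 3, 11, -2, 0, 7]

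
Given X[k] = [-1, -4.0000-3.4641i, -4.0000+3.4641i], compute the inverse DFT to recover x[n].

x[n] = (1/3) Σ(k=0 to 2) X[k] · e^(2πikn/3)

Computing each x[n]:
x[0] = -3
x[1] = 3
x[2] = -1

x = [-3, 3, -1]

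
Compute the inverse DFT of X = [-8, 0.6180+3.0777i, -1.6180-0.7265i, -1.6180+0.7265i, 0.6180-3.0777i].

x[n] = (1/5) Σ(k=0 to 4) X[k] · e^(2πikn/5)

Computing each x[n]:
x[0] = -2
x[1] = -2
x[2] = -3
x[3] = -1
x[4] = 0

x = [-2, -2, -3, -1, 0]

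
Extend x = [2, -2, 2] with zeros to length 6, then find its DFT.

Original 3-point DFT: [2, 2.0000+3.4641i, 2.0000-3.4641i]
Zero-padded 6-point DFT provides frequency interpolation.

DFT_6([x, 0, ...]) = [2, 0, 2.0000+3.4641i, 6, 2.0000-3.4641i, 0]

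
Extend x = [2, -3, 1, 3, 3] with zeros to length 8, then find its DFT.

Original 5-point DFT: [6, -1.2361+6.8819i, 3.2361+1.6246i, 3.2361-1.6246i, -1.2361-6.8819i]
Zero-padded 8-point DFT provides frequency interpolation.

DFT_8([x, 0, ...]) = [6, -5.2426-1.0000i, 4+6i, 3.2426+1.0000i, 6, 3.2426-1.0000i, 4-6i, -5.2426+1.0000i]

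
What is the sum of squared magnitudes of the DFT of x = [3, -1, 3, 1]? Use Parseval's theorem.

Parseval: Σ|x[n]|² = (1/N)Σ|X[k]|², so Σ|X[k]|² = N·Σ|x[n]|² = 4·20.0000

Σ|X[k]|² = N·Σ|x[n]|² = 4·20.0000 = 80.0000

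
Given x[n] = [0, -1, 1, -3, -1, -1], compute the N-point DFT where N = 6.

X[k] = Σ(n=0 to 5) x[n] · ω_6^(nk)
where ω_6 = e^(-2πi/6)

Computing each X[k]:
X[0] = -5
X[1] = 2.0000-1.7321i
X[2] = -2.0000+1.7321i
X[3] = 5
X[4] = -2.0000-1.7321i
X[5] = 2.0000+1.7321i

X = [-5, 2.0000-1.7321i, -2.0000+1.7321i, 5, -2.0000-1.7321i, 2.0000+1.7321i]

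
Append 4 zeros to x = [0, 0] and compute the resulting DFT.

Original 2-point DFT: [0, 0]
Zero-padded 6-point DFT provides frequency interpolation.

DFT_6([x, 0, ...]) = [0, 0, 0, 0, 0, 0]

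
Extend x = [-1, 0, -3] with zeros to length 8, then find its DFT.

Original 3-point DFT: [-4, 0.5000-2.5981i, 0.5000+2.5981i]
Zero-padded 8-point DFT provides frequency interpolation.

DFT_8([x, 0, ...]) = [-4, -1+3i, 2, -1-3i, -4, -1+3i, 2, -1-3i]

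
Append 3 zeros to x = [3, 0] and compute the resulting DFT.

Original 2-point DFT: [3, 3]
Zero-padded 5-point DFT provides frequency interpolation.

DFT_5([x, 0, ...]) = [3, 3, 3, 3, 3]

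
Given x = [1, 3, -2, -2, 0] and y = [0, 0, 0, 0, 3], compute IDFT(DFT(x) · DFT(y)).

(x ⊛ y)[n] = Σ(m=0 to 4) x[m] · y[(n-m) mod 5]

Computing each output sample:
(x ⊛ y)[0] = 9
(x ⊛ y)[1] = -6
(x ⊛ y)[2] = -6
(x ⊛ y)[3] = 0
(x ⊛ y)[4] = 3

x ⊛ y = [9, -6, -6, 0, 3]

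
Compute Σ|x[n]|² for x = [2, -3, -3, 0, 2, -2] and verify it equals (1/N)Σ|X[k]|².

Time domain:
Σ|x[n]|² = |2|² + |-3|² + |-3|² + |0|² + |2|² + |-2|² = 30.0000

Frequency domain:
(1/6)Σ|X[k]|² = (1/6)(|-4|² + |5.1962i|² + |5.0000-3.4641i|² + |6|² + |5.0000+3.4641i|² + |-5.1962i|²) = (1/6)·180.0000 = 30.0000

Both sides agree, confirming Parseval's theorem.

Σ|x[n]|² = (1/N)Σ|X[k]|² = 30.0000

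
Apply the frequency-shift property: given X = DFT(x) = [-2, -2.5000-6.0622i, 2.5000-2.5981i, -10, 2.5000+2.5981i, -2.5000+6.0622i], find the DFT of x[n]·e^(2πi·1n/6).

Modulation property: DFT(ω_6^(-1n)·x[n]) = X[(k-1) mod 6], so circularly shift X by 1 positions.

X[k-1] = [-2.5000+6.0622i, -2, -2.5000-6.0622i, 2.5000-2.5981i, -10, 2.5000+2.5981i]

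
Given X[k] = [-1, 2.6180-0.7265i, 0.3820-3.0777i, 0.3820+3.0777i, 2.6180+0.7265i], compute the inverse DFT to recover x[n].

x[n] = (1/5) Σ(k=0 to 4) X[k] · e^(2πikn/5)

Computing each x[n]:
x[0] = 1
x[1] = 1
x[2] = -2
x[3] = 0
x[4] = -1

x = [1, 1, -2, 0, -1]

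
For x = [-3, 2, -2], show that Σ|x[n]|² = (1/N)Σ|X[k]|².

Time domain:
Σ|x[n]|² = |-3|² + |2|² + |-2|² = 17.0000

Frequency domain:
(1/3)Σ|X[k]|² = (1/3)(|-3|² + |-3.0000-3.4641i|² + |-3.0000+3.4641i|²) = (1/3)·51.0000 = 17.0000

Both sides agree, confirming Parseval's theorem.

Σ|x[n]|² = (1/N)Σ|X[k]|² = 17.0000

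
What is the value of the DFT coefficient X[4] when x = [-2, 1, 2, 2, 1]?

X[4] = Σ(n=0 to 4) x[n] · ω_5^(4n) where ω_5 = e^(-2πi/5)
= (-2)·ω_5^0 + (1)·ω_5^4 + (2)·ω_5^8 + (2)·ω_5^12 + (1)·ω_5^16

X[4] = -4.6180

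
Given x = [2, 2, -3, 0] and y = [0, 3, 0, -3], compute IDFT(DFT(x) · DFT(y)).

(x ⊛ y)[n] = Σ(m=0 to 3) x[m] · y[(n-m) mod 4]

Computing each output sample:
(x ⊛ y)[0] = -6
(x ⊛ y)[1] = 15
(x ⊛ y)[2] = 6
(x ⊛ y)[3] = -15

x ⊛ y = [-6, 15, 6, -15]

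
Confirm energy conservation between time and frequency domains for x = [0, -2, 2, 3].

Time domain:
Σ|x[n]|² = |0|² + |-2|² + |2|² + |3|² = 17.0000

Frequency domain:
(1/4)Σ|X[k]|² = (1/4)(|3|² + |-2+5i|² + |1|² + |-2-5i|²) = (1/4)·68.0000 = 17.0000

Both sides agree, confirming Parseval's theorem.

Σ|x[n]|² = (1/N)Σ|X[k]|² = 17.0000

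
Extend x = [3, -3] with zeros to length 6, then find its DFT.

Original 2-point DFT: [0, 6]
Zero-padded 6-point DFT provides frequency interpolation.

DFT_6([x, 0, ...]) = [0, 1.5000+2.5981i, 4.5000+2.5981i, 6, 4.5000-2.5981i, 1.5000-2.5981i]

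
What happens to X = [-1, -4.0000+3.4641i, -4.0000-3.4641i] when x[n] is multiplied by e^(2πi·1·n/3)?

Modulation property: DFT(ω_3^(-1n)·x[n]) = X[(k-1) mod 3], so circularly shift X by 1 positions.

X[k-1] = [-4.0000-3.4641i, -1, -4.0000+3.4641i]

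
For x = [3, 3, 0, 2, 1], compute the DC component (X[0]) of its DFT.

X[0] = Σ(n=0 to 4) x[n] · ω_5^0 = Σ x[n]
= (3) + (3) + (0) + (2) + (1)

X[0] = 9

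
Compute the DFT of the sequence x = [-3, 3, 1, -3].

X[k] = Σ(n=0 to 3) x[n] · ω_4^(nk)
where ω_4 = e^(-2πi/4)

Computing each X[k]:
X[0] = -2
X[1] = -4-6i
X[2] = -2
X[3] = -4+6i

X = [-2, -4-6i, -2, -4+6i]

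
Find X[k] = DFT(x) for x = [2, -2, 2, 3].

X[k] = Σ(n=0 to 3) x[n] · ω_4^(nk)
where ω_4 = e^(-2πi/4)

Computing each X[k]:
X[0] = 5
X[1] = 5i
X[2] = 3
X[3] = -5i

X = [5, 5i, 3, -5i]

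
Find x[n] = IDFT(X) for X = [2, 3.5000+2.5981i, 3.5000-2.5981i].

x[n] = (1/3) Σ(k=0 to 2) X[k] · e^(2πikn/3)

Computing each x[n]:
x[0] = 3
x[1] = -2
x[2] = 1

x = [3, -2, 1]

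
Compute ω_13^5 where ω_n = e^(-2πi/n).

ω_13^5 = e^(-2πi·5/13)
= cos(-2π·5/13) + i·sin(-2π·5/13)
= cos(-10π/13) + i·sin(-10π/13)

ω_13^5 = cos(-10π/13) + i·sin(-10π/13) = -0.7485-0.6631i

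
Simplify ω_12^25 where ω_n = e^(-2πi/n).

Since ω_12^12 = 1, powers reduce modulo 12.
25 mod 12 = 1
So ω_12^25 = ω_12^1 = e^(-2πi·1/12)

ω_12^25 = ω_12^1 = 0.8660-0.5000i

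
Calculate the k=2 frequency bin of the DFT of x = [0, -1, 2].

X[2] = Σ(n=0 to 2) x[n] · ω_3^(2n) where ω_3 = e^(-2πi/3)
= (0)·ω_3^0 + (-1)·ω_3^2 + (2)·ω_3^4

X[2] = -0.5000-2.5981i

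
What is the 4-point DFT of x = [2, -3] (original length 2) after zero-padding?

Original 2-point DFT: [-1, 5]
Zero-padded 4-point DFT provides frequency interpolation.

DFT_4([x, 0, ...]) = [-1, 2+3i, 5, 2-3i]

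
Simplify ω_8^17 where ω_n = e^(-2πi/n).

Since ω_8^8 = 1, powers reduce modulo 8.
17 mod 8 = 1
So ω_8^17 = ω_8^1 = e^(-2πi·1/8)

ω_8^17 = ω_8^1 = 0.7071-0.7071i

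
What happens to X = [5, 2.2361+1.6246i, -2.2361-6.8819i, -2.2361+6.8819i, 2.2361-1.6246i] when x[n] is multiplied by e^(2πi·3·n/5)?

Modulation property: DFT(ω_5^(-3n)·x[n]) = X[(k-3) mod 5], so circularly shift X by 3 positions.

X[k-3] = [-2.2361-6.8819i, -2.2361+6.8819i, 2.2361-1.6246i, 5, 2.2361+1.6246i]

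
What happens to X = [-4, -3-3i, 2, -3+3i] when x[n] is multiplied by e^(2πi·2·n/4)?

Modulation property: DFT(ω_4^(-2n)·x[n]) = X[(k-2) mod 4], so circularly shift X by 2 positions.

X[k-2] = [2, -3+3i, -4, -3-3i]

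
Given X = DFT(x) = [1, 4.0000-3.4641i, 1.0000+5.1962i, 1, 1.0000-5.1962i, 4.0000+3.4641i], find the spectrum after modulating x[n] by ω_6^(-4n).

Modulation property: DFT(ω_6^(-4n)·x[n]) = X[(k-4) mod 6], so circularly shift X by 4 positions.

X[k-4] = [1.0000+5.1962i, 1, 1.0000-5.1962i, 4.0000+3.4641i, 1, 4.0000-3.4641i]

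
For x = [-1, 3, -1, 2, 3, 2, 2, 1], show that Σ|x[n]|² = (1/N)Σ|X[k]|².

Time domain:
Σ|x[n]|² = |-1|² + |3|² + |-1|² + |2|² + |3|² + |2|² + |2|² + |1|² = 33.0000

Frequency domain:
(1/8)Σ|X[k]|² = (1/8)(|11|² + |-4.0000+1.5858i|² + |1-2i|² + |-4.0000-4.4142i|² + |-5|² + |-4.0000+4.4142i|² + |1+2i|² + |-4.0000-1.5858i|²) = (1/8)·264.0000 = 33.0000

Both sides agree, confirming Parseval's theorem.

Σ|x[n]|² = (1/N)Σ|X[k]|² = 33.0000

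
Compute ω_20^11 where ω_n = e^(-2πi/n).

ω_20^11 = e^(-2πi·11/20)
= cos(-2π·11/20) + i·sin(-2π·11/20)
= cos(-22π/20) + i·sin(-22π/20)

ω_20^11 = cos(-22π/20) + i·sin(-22π/20) = -0.9511+0.3090i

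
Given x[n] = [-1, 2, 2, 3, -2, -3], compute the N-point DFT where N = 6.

X[k] = Σ(n=0 to 5) x[n] · ω_6^(nk)
where ω_6 = e^(-2πi/6)

Computing each X[k]:
X[0] = 1
X[1] = -4.5000-7.7942i
X[2] = 2.5000-0.8660i
X[3] = -3
X[4] = 2.5000+0.8660i
X[5] = -4.5000+7.7942i

X = [1, -4.5000-7.7942i, 2.5000-0.8660i, -3, 2.5000+0.8660i, -4.5000+7.7942i]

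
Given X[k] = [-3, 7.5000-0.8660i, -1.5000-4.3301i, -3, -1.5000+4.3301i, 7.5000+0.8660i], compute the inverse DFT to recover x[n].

x[n] = (1/6) Σ(k=0 to 5) X[k] · e^(2πikn/6)

Computing each x[n]:
x[0] = 1
x[1] = 3
x[2] = -3
x[3] = -3
x[4] = -1
x[5] = 0

x = [1, 3, -3, -3, -1, 0]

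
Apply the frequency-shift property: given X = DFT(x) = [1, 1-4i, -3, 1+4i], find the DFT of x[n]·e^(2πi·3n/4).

Modulation property: DFT(ω_4^(-3n)·x[n]) = X[(k-3) mod 4], so circularly shift X by 3 positions.

X[k-3] = [1-4i, -3, 1+4i, 1]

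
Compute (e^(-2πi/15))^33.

Since ω_15^15 = 1, powers reduce modulo 15.
33 mod 15 = 3
So ω_15^33 = ω_15^3 = e^(-2πi·3/15)

ω_15^33 = ω_15^3 = 0.3090-0.9511i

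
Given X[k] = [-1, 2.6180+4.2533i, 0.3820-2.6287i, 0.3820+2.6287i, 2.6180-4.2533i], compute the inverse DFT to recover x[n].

x[n] = (1/5) Σ(k=0 to 4) X[k] · e^(2πikn/5)

Computing each x[n]:
x[0] = 1
x[1] = -1
x[2] = -3
x[3] = 1
x[4] = 1

x = [1, -1, -3, 1, 1]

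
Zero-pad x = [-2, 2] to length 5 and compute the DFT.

Original 2-point DFT: [0, -4]
Zero-padded 5-point DFT provides frequency interpolation.

DFT_5([x, 0, ...]) = [0, -1.3820-1.9021i, -3.6180-1.1756i, -3.6180+1.1756i, -1.3820+1.9021i]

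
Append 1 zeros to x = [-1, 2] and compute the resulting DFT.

Original 2-point DFT: [1, -3]
Zero-padded 3-point DFT provides frequency interpolation.

DFT_3([x, 0, ...]) = [1, -2.0000-1.7321i, -2.0000+1.7321i]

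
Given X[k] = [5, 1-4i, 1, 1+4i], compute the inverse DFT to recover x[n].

x[n] = (1/4) Σ(k=0 to 3) X[k] · e^(2πikn/4)

Computing each x[n]:
x[0] = 2
x[1] = 3
x[2] = 1
x[3] = -1

x = [2, 3, 1, -1]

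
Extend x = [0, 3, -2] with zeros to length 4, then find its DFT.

Original 3-point DFT: [1, -0.5000-4.3301i, -0.5000+4.3301i]
Zero-padded 4-point DFT provides frequency interpolation.

DFT_4([x, 0, ...]) = [1, 2-3i, -5, 2+3i]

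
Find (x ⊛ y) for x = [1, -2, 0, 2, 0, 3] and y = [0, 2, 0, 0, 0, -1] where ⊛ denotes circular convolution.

(x ⊛ y)[n] = Σ(m=0 to 5) x[m] · y[(n-m) mod 6]

Computing each output sample:
(x ⊛ y)[0] = 8
(x ⊛ y)[1] = 2
(x ⊛ y)[2] = -6
(x ⊛ y)[3] = 0
(x ⊛ y)[4] = 1
(x ⊛ y)[5] = -1

x ⊛ y = [8, 2, -6, 0, 1, -1]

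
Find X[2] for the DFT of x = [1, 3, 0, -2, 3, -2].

X[2] = Σ(n=0 to 5) x[n] · ω_6^(2n) where ω_6 = e^(-2πi/6)
= (1)·ω_6^0 + (3)·ω_6^2 + (0)·ω_6^4 + (-2)·ω_6^6 + (3)·ω_6^8 + (-2)·ω_6^10

X[2] = -3.0000-6.9282i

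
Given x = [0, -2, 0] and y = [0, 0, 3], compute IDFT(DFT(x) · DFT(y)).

(x ⊛ y)[n] = Σ(m=0 to 2) x[m] · y[(n-m) mod 3]

Computing each output sample:
(x ⊛ y)[0] = -6
(x ⊛ y)[1] = 0
(x ⊛ y)[2] = 0

x ⊛ y = [-6, 0, 0]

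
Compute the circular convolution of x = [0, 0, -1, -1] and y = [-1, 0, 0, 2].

(x ⊛ y)[n] = Σ(m=0 to 3) x[m] · y[(n-m) mod 4]

Computing each output sample:
(x ⊛ y)[0] = 0
(x ⊛ y)[1] = -2
(x ⊛ y)[2] = -1
(x ⊛ y)[3] = 1

x ⊛ y = [0, -2, -1, 1]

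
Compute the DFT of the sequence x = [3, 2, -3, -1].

X[k] = Σ(n=0 to 3) x[n] · ω_4^(nk)
where ω_4 = e^(-2πi/4)

Computing each X[k]:
X[0] = 1
X[1] = 6-3i
X[2] = -1
X[3] = 6+3i

X = [1, 6-3i, -1, 6+3i]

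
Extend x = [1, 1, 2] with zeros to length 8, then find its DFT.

Original 3-point DFT: [4, -0.5000+0.8660i, -0.5000-0.8660i]
Zero-padded 8-point DFT provides frequency interpolation.

DFT_8([x, 0, ...]) = [4, 1.7071-2.7071i, -1-1i, 0.2929+1.2929i, 2, 0.2929-1.2929i, -1+1i, 1.7071+2.7071i]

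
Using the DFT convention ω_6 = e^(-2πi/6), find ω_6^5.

ω_6^5 = e^(-2πi·5/6)
= cos(-2π·5/6) + i·sin(-2π·5/6)
= cos(-10π/6) + i·sin(-10π/6)

ω_6^5 = cos(-10π/6) + i·sin(-10π/6) = 0.5000+0.8660i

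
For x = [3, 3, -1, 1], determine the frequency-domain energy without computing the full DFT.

Parseval: Σ|x[n]|² = (1/N)Σ|X[k]|², so Σ|X[k]|² = N·Σ|x[n]|² = 4·20.0000

Σ|X[k]|² = N·Σ|x[n]|² = 4·20.0000 = 80.0000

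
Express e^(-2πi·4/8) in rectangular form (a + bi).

ω_8^4 = e^(-2πi·4/8)
= cos(-2π·4/8) + i·sin(-2π·4/8)
= cos(-8π/8) + i·sin(-8π/8)

ω_8^4 = cos(-8π/8) + i·sin(-8π/8) = -1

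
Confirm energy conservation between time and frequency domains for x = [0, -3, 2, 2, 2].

Time domain:
Σ|x[n]|² = |0|² + |-3|² + |2|² + |2|² + |2|² = 21.0000

Frequency domain:
(1/5)Σ|X[k]|² = (1/5)(|3|² + |-3.5451+4.7553i|² + |2.0451+2.9389i|² + |2.0451-2.9389i|² + |-3.5451-4.7553i|²) = (1/5)·105.0000 = 21.0000

Both sides agree, confirming Parseval's theorem.

Σ|x[n]|² = (1/N)Σ|X[k]|² = 21.0000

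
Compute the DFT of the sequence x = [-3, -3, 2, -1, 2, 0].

X[k] = Σ(n=0 to 5) x[n] · ω_6^(nk)
where ω_6 = e^(-2πi/6)

Computing each X[k]:
X[0] = -3
X[1] = -5.5000+2.5981i
X[2] = -4.5000+2.5981i
X[3] = 5
X[4] = -4.5000-2.5981i
X[5] = -5.5000-2.5981i

X = [-3, -5.5000+2.5981i, -4.5000+2.5981i, 5, -4.5000-2.5981i, -5.5000-2.5981i]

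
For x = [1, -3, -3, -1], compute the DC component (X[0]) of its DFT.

X[0] = Σ(n=0 to 3) x[n] · ω_4^0 = Σ x[n]
= (1) + (-3) + (-3) + (-1)

X[0] = -6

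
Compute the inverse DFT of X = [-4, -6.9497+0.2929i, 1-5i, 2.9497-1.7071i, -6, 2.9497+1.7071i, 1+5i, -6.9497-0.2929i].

x[n] = (1/8) Σ(k=0 to 7) X[k] · e^(2πikn/8)

Computing each x[n]:
x[0] = -2
x[1] = 0
x[2] = -2
x[3] = 1
x[4] = 0
x[5] = 3
x[6] = -1
x[7] = -3

x = [-2, 0, -2, 1, 0, 3, -1, -3]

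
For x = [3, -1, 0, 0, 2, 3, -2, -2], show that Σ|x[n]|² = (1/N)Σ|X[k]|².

Time domain:
Σ|x[n]|² = |3|² + |-1|² + |0|² + |0|² + |2|² + |3|² + |-2|² + |-2|² = 31.0000

Frequency domain:
(1/8)Σ|X[k]|² = (1/8)(|3|² + |-3.2426-0.5858i|² + |7-4i|² + |5.2426+3.4142i|² + |3|² + |5.2426-3.4142i|² + |7+4i|² + |-3.2426+0.5858i|²) = (1/8)·248.0000 = 31.0000

Both sides agree, confirming Parseval's theorem.

Σ|x[n]|² = (1/N)Σ|X[k]|² = 31.0000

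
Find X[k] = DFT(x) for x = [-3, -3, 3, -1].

X[k] = Σ(n=0 to 3) x[n] · ω_4^(nk)
where ω_4 = e^(-2πi/4)

Computing each X[k]:
X[0] = -4
X[1] = -6+2i
X[2] = 4
X[3] = -6-2i

X = [-4, -6+2i, 4, -6-2i]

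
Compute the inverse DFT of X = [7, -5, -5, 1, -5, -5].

x[n] = (1/6) Σ(k=0 to 5) X[k] · e^(2πikn/6)

Computing each x[n]:
x[0] = -2
x[1] = 1
x[2] = 3
x[3] = 1
x[4] = 3
x[5] = 1

x = [-2, 1, 3, 1, 3, 1]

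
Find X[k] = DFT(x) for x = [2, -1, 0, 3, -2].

X[k] = Σ(n=0 to 4) x[n] · ω_5^(nk)
where ω_5 = e^(-2πi/5)

Computing each X[k]:
X[0] = 2
X[1] = -1.3541+0.8123i
X[2] = 5.3541-3.4410i
X[3] = 5.3541+3.4410i
X[4] = -1.3541-0.8123i

X = [2, -1.3541+0.8123i, 5.3541-3.4410i, 5.3541+3.4410i, -1.3541-0.8123i]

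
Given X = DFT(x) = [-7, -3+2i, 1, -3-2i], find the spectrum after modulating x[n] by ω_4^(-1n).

Modulation property: DFT(ω_4^(-1n)·x[n]) = X[(k-1) mod 4], so circularly shift X by 1 positions.

X[k-1] = [-3-2i, -7, -3+2i, 1]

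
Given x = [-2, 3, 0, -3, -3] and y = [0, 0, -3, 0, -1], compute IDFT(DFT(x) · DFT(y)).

(x ⊛ y)[n] = Σ(m=0 to 4) x[m] · y[(n-m) mod 5]

Computing each output sample:
(x ⊛ y)[0] = 6
(x ⊛ y)[1] = 9
(x ⊛ y)[2] = 9
(x ⊛ y)[3] = -6
(x ⊛ y)[4] = 2

x ⊛ y = [6, 9, 9, -6, 2]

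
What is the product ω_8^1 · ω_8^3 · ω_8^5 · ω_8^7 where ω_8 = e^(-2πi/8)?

The primitive 8th roots of unity are ω_8^k for k coprime to 8: k ∈ {1, 3, 5, 7}
Their product equals the constant term of the cyclotomic polynomial Φ_8(x) up to sign.
For n ≥ 3, the product of all primitive nth roots of unity is 1. (For n=1 it is 1; for n=2 it is -1.)

1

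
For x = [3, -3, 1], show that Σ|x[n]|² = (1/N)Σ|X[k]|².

Time domain:
Σ|x[n]|² = |3|² + |-3|² + |1|² = 19.0000

Frequency domain:
(1/3)Σ|X[k]|² = (1/3)(|1|² + |4.0000+3.4641i|² + |4.0000-3.4641i|²) = (1/3)·57.0000 = 19.0000

Both sides agree, confirming Parseval's theorem.

Σ|x[n]|² = (1/N)Σ|X[k]|² = 19.0000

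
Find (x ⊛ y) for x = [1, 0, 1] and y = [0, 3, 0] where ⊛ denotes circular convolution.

(x ⊛ y)[n] = Σ(m=0 to 2) x[m] · y[(n-m) mod 3]

Computing each output sample:
(x ⊛ y)[0] = 3
(x ⊛ y)[1] = 3
(x ⊛ y)[2] = 0

x ⊛ y = [3, 3, 0]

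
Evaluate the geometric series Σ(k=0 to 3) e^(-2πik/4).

Sum of all nth roots of unity equals 0 for n > 1 (geometric series with r ≠ 1).

0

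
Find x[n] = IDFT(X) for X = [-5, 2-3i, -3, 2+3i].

x[n] = (1/4) Σ(k=0 to 3) X[k] · e^(2πikn/4)

Computing each x[n]:
x[0] = -1
x[1] = 1
x[2] = -3
x[3] = -2

x = [-1, 1, -3, -2]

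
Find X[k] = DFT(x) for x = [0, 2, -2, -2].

X[k] = Σ(n=0 to 3) x[n] · ω_4^(nk)
where ω_4 = e^(-2πi/4)

Computing each X[k]:
X[0] = -2
X[1] = 2-4i
X[2] = -2
X[3] = 2+4i

X = [-2, 2-4i, -2, 2+4i]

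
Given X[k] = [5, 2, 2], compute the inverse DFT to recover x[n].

x[n] = (1/3) Σ(k=0 to 2) X[k] · e^(2πikn/3)

Computing each x[n]:
x[0] = 3
x[1] = 1
x[2] = 1

x = [3, 1, 1]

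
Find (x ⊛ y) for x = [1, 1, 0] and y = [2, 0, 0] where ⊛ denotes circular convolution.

(x ⊛ y)[n] = Σ(m=0 to 2) x[m] · y[(n-m) mod 3]

Computing each output sample:
(x ⊛ y)[0] = 2
(x ⊛ y)[1] = 2
(x ⊛ y)[2] = 0

x ⊛ y = [2, 2, 0]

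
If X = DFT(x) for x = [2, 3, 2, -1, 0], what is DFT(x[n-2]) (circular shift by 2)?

Time shift by 2: X_shifted[k] = ω_5^(2k) · X[k]
Shifted x = [-1, 0, 2, 3, 2]

DFT(x[n-2]) = [6, -4.4271+2.4899i, -1.0729+0.2245i, -1.0729-0.2245i, -4.4271-2.4899i]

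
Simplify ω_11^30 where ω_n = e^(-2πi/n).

Since ω_11^11 = 1, powers reduce modulo 11.
30 mod 11 = 8
So ω_11^30 = ω_11^8 = e^(-2πi·8/11)

ω_11^30 = ω_11^8 = -0.1423+0.9898i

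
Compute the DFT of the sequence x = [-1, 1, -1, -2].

X[k] = Σ(n=0 to 3) x[n] · ω_4^(nk)
where ω_4 = e^(-2πi/4)

Computing each X[k]:
X[0] = -3
X[1] = -3i
X[2] = -1
X[3] = 3i

X = [-3, -3i, -1, 3i]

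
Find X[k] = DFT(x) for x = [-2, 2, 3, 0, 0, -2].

X[k] = Σ(n=0 to 5) x[n] · ω_6^(nk)
where ω_6 = e^(-2πi/6)

Computing each X[k]:
X[0] = 1
X[1] = -3.5000-6.0622i
X[2] = -3.5000-0.8660i
X[3] = 1
X[4] = -3.5000+0.8660i
X[5] = -3.5000+6.0622i

X = [1, -3.5000-6.0622i, -3.5000-0.8660i, 1, -3.5000+0.8660i, -3.5000+6.0622i]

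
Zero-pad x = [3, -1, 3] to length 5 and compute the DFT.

Original 3-point DFT: [5, 2.0000+3.4641i, 2.0000-3.4641i]
Zero-padded 5-point DFT provides frequency interpolation.

DFT_5([x, 0, ...]) = [5, 0.2639-0.8123i, 4.7361+3.4410i, 4.7361-3.4410i, 0.2639+0.8123i]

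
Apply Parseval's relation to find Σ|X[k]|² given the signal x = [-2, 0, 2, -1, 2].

Parseval: Σ|x[n]|² = (1/N)Σ|X[k]|², so Σ|X[k]|² = N·Σ|x[n]|² = 5·13.0000

Σ|X[k]|² = N·Σ|x[n]|² = 5·13.0000 = 65.0000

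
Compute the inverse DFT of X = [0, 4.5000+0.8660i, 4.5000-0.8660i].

x[n] = (1/3) Σ(k=0 to 2) X[k] · e^(2πikn/3)

Computing each x[n]:
x[0] = 3
x[1] = -2
x[2] = -1

x = [3, -2, -1]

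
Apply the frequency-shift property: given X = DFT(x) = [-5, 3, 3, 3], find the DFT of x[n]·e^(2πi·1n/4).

Modulation property: DFT(ω_4^(-1n)·x[n]) = X[(k-1) mod 4], so circularly shift X by 1 positions.

X[k-1] = [3, -5, 3, 3]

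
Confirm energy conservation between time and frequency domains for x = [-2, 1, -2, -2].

Time domain:
Σ|x[n]|² = |-2|² + |1|² + |-2|² + |-2|² = 13.0000

Frequency domain:
(1/4)Σ|X[k]|² = (1/4)(|-5|² + |-3i|² + |-3|² + |3i|²) = (1/4)·52.0000 = 13.0000

Both sides agree, confirming Parseval's theorem.

Σ|x[n]|² = (1/N)Σ|X[k]|² = 13.0000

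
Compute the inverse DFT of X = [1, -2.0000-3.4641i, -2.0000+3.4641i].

x[n] = (1/3) Σ(k=0 to 2) X[k] · e^(2πikn/3)

Computing each x[n]:
x[0] = -1
x[1] = 3
x[2] = -1

x = [-1, 3, -1]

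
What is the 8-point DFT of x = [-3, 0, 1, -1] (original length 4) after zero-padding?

Original 4-point DFT: [-3, -4-1i, -1, -4+1i]
Zero-padded 8-point DFT provides frequency interpolation.

DFT_8([x, 0, ...]) = [-3, -2.2929-0.2929i, -4-1i, -3.7071+1.7071i, -1, -3.7071-1.7071i, -4+1i, -2.2929+0.2929i]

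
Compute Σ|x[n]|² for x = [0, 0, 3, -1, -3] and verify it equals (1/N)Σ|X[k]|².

Time domain:
Σ|x[n]|² = |0|² + |0|² + |3|² + |-1|² + |-3|² = 19.0000

Frequency domain:
(1/5)Σ|X[k]|² = (1/5)(|-1|² + |-2.5451-5.2043i|² + |3.0451+2.0409i|² + |3.0451-2.0409i|² + |-2.5451+5.2043i|²) = (1/5)·95.0000 = 19.0000

Both sides agree, confirming Parseval's theorem.

Σ|x[n]|² = (1/N)Σ|X[k]|² = 19.0000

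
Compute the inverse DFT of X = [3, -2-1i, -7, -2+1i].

x[n] = (1/4) Σ(k=0 to 3) X[k] · e^(2πikn/4)

Computing each x[n]:
x[0] = -2
x[1] = 3
x[2] = 0
x[3] = 2

x = [-2, 3, 0, 2]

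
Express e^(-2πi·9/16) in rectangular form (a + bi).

ω_16^9 = e^(-2πi·9/16)
= cos(-2π·9/16) + i·sin(-2π·9/16)
= cos(-18π/16) + i·sin(-18π/16)

ω_16^9 = cos(-18π/16) + i·sin(-18π/16) = -0.9239+0.3827i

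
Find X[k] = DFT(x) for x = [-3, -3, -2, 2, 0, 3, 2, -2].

X[k] = Σ(n=0 to 7) x[n] · ω_8^(nk)
where ω_8 = e^(-2πi/8)

Computing each X[k]:
X[0] = -3
X[1] = -10.0711+5.4142i
X[2] = -3
X[3] = 4.0711-2.5858i
X[4] = -3
X[5] = 4.0711+2.5858i
X[6] = -3
X[7] = -10.0711-5.4142i

X = [-3, -10.0711+5.4142i, -3, 4.0711-2.5858i, -3, 4.0711+2.5858i, -3, -10.0711-5.4142i]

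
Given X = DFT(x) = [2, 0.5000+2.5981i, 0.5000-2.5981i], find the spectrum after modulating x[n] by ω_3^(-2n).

Modulation property: DFT(ω_3^(-2n)·x[n]) = X[(k-2) mod 3], so circularly shift X by 2 positions.

X[k-2] = [0.5000+2.5981i, 0.5000-2.5981i, 2]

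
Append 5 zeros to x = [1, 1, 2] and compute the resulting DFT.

Original 3-point DFT: [4, -0.5000+0.8660i, -0.5000-0.8660i]
Zero-padded 8-point DFT provides frequency interpolation.

DFT_8([x, 0, ...]) = [4, 1.7071-2.7071i, -1-1i, 0.2929+1.2929i, 2, 0.2929-1.2929i, -1+1i, 1.7071+2.7071i]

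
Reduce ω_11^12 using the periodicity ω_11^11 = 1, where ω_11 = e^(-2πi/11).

Since ω_11^11 = 1, powers reduce modulo 11.
12 mod 11 = 1
So ω_11^12 = ω_11^1 = e^(-2πi·1/11)

ω_11^12 = ω_11^1 = 0.8413-0.5406i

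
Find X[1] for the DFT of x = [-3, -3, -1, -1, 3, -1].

X[1] = Σ(n=0 to 5) x[n] · ω_6^(1n) where ω_6 = e^(-2πi/6)
= (-3)·ω_6^0 + (-3)·ω_6^1 + (-1)·ω_6^2 + (-1)·ω_6^3 + (3)·ω_6^4 + (-1)·ω_6^5

X[1] = -5.0000+5.1962i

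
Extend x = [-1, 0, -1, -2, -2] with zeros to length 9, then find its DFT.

Original 5-point DFT: [-6, 0.8090-2.4899i, -0.3090-0.2245i, -0.3090+0.2245i, 0.8090+2.4899i]
Zero-padded 9-point DFT provides frequency interpolation.

DFT_9([x, 0, ...]) = [-6, 1.7057+3.4009i, -0.5924-2.6756i, -1.5000+0.8660i, -1.1133-0.8804i, -1.1133+0.8804i, -1.5000-0.8660i, -0.5924+2.6756i, 1.7057-3.4009i]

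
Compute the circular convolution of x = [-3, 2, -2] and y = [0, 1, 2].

(x ⊛ y)[n] = Σ(m=0 to 2) x[m] · y[(n-m) mod 3]

Computing each output sample:
(x ⊛ y)[0] = 2
(x ⊛ y)[1] = -7
(x ⊛ y)[2] = -4

x ⊛ y = [2, -7, -4]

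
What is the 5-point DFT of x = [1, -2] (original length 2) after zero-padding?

Original 2-point DFT: [-1, 3]
Zero-padded 5-point DFT provides frequency interpolation.

DFT_5([x, 0, ...]) = [-1, 0.3820+1.9021i, 2.6180+1.1756i, 2.6180-1.1756i, 0.3820-1.9021i]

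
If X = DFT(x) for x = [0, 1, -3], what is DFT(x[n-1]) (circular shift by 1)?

Time shift by 1: X_shifted[k] = ω_3^(1k) · X[k]
Shifted x = [-3, 0, 1]

DFT(x[n-1]) = [-2, -3.5000+0.8660i, -3.5000-0.8660i]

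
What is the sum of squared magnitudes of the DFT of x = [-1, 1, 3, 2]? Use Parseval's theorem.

Parseval: Σ|x[n]|² = (1/N)Σ|X[k]|², so Σ|X[k]|² = N·Σ|x[n]|² = 4·15.0000

Σ|X[k]|² = N·Σ|x[n]|² = 4·15.0000 = 60.0000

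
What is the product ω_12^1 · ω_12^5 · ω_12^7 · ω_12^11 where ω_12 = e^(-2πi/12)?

The primitive 12th roots of unity are ω_12^k for k coprime to 12: k ∈ {1, 5, 7, 11}
Their product equals the constant term of the cyclotomic polynomial Φ_12(x) up to sign.
For n ≥ 3, the product of all primitive nth roots of unity is 1. (For n=1 it is 1; for n=2 it is -1.)

1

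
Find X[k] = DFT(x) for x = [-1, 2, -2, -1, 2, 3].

X[k] = Σ(n=0 to 5) x[n] · ω_6^(nk)
where ω_6 = e^(-2πi/6)

Computing each X[k]:
X[0] = 3
X[1] = 2.5000+4.3301i
X[2] = -4.5000-2.5981i
X[3] = -5
X[4] = -4.5000+2.5981i
X[5] = 2.5000-4.3301i

X = [3, 2.5000+4.3301i, -4.5000-2.5981i, -5, -4.5000+2.5981i, 2.5000-4.3301i]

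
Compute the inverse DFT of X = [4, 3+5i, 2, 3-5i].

x[n] = (1/4) Σ(k=0 to 3) X[k] · e^(2πikn/4)

Computing each x[n]:
x[0] = 3
x[1] = -2
x[2] = 0
x[3] = 3

x = [3, -2, 0, 3]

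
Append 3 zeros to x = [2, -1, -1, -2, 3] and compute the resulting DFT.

Original 5-point DFT: [1, 5.0451+3.2164i, -0.5451+3.3022i, -0.5451-3.3022i, 5.0451-3.2164i]
Zero-padded 8-point DFT provides frequency interpolation.

DFT_8([x, 0, ...]) = [1, -0.2929+3.1213i, 6-1i, -1.7071+1.1213i, 7, -1.7071-1.1213i, 6+1i, -0.2929-3.1213i]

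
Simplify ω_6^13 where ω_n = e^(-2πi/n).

Since ω_6^6 = 1, powers reduce modulo 6.
13 mod 6 = 1
So ω_6^13 = ω_6^1 = e^(-2πi·1/6)

ω_6^13 = ω_6^1 = 0.5000-0.8660i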